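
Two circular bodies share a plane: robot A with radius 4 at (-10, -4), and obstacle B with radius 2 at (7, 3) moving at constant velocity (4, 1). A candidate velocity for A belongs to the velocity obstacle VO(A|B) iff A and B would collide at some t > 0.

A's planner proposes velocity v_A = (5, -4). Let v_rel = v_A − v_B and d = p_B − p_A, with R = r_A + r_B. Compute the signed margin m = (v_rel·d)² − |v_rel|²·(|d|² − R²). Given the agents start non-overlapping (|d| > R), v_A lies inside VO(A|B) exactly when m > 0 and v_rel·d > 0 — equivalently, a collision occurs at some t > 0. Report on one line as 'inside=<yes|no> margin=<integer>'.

d = (17, 7),  |d|² = 338;  R = 4+2 = 6,  c = 338−6² = 302
v_rel = (1, -5),  |v_rel|² = 26;  v_rel·d = (1)·(17) + (-5)·(7) = -18
26·t² + 36·t + 302 = 0  ⇒  m = (-18)² − 26·302 = -7528
m = -7528 < 0,  v_rel·d = -18 < 0  ⇒  outside

inside=no margin=-7528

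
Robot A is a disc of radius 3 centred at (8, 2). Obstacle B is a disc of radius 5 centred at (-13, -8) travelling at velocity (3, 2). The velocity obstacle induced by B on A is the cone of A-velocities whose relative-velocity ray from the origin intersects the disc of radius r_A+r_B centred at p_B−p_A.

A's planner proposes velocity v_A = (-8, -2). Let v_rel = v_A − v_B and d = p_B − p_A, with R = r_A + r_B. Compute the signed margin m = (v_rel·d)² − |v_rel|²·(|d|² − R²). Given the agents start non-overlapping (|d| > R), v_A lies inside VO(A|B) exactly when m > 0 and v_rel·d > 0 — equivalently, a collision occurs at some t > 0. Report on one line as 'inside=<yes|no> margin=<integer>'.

d = (-21, -10),  |d|² = 541;  R = 3+5 = 8,  c = 541−8² = 477
v_rel = (-11, -4),  |v_rel|² = 137;  v_rel·d = (-11)·(-21) + (-4)·(-10) = 271
137·t² − 542·t + 477 = 0  ⇒  m = 271² − 137·477 = 8092
m = 8092 > 0,  v_rel·d = 271 > 0  ⇒  inside

inside=yes margin=8092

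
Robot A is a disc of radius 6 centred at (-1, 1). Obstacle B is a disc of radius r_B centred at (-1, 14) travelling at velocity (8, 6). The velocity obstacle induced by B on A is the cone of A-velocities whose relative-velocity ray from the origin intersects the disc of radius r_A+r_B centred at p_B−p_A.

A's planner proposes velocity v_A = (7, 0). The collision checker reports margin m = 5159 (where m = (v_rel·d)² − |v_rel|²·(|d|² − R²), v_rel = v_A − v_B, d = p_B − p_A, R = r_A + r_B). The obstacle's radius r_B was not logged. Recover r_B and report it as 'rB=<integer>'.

m = 5159
d = (0, 13);  v_rel = (-1, -6),  |v_rel|² = 37
v_rel×d = (-1)·(13) − (-6)·(0) = -13
since m = R²·37 − (-13)²:  R² = (169 + 5159) / 37 = 144
R = √144 = 12  ⇒  r_B = 12 − 6 = 6

rB=6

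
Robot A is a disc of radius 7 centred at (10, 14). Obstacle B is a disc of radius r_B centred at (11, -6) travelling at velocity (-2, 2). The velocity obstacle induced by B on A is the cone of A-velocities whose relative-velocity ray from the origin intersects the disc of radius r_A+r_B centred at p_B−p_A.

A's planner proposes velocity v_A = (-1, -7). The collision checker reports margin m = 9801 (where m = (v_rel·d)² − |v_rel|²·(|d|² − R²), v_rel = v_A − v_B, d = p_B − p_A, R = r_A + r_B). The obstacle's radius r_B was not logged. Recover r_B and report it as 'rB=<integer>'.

m = 9801
d = (1, -20);  v_rel = (1, -9),  |v_rel|² = 82
v_rel×d = (1)·(-20) − (-9)·(1) = -11
since m = R²·82 − (-11)²:  R² = (121 + 9801) / 82 = 121
R = √121 = 11  ⇒  r_B = 11 − 7 = 4

rB=4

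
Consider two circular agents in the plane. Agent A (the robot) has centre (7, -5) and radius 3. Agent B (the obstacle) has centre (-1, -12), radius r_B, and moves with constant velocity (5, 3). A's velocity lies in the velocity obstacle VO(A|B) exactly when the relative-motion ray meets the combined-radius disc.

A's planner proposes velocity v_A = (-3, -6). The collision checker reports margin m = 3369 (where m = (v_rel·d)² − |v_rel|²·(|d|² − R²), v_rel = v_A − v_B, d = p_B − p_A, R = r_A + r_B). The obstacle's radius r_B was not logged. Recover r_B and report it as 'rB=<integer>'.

m = 3369
d = (-8, -7);  v_rel = (-8, -9),  |v_rel|² = 145
v_rel×d = (-8)·(-7) − (-9)·(-8) = -16
since m = R²·145 − (-16)²:  R² = (256 + 3369) / 145 = 25
R = √25 = 5  ⇒  r_B = 5 − 3 = 2

rB=2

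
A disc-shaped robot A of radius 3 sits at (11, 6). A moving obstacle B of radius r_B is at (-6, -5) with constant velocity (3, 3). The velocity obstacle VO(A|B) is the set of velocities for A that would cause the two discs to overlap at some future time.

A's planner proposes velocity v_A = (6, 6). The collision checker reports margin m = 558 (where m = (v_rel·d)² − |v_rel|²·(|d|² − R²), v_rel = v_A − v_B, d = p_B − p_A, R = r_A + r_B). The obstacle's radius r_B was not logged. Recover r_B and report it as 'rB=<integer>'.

m = 558
d = (-17, -11);  v_rel = (3, 3),  |v_rel|² = 18
v_rel×d = (3)·(-11) − (3)·(-17) = 18
since m = R²·18 − 18²:  R² = (324 + 558) / 18 = 49
R = √49 = 7  ⇒  r_B = 7 − 3 = 4

rB=4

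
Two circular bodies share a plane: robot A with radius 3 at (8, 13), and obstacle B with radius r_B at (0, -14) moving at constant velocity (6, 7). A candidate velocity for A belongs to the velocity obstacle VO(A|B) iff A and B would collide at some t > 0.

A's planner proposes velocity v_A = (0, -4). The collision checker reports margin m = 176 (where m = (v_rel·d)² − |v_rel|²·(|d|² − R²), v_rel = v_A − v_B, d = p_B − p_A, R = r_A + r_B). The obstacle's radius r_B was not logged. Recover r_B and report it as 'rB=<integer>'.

m = 176
d = (-8, -27);  v_rel = (-6, -11),  |v_rel|² = 157
v_rel×d = (-6)·(-27) − (-11)·(-8) = 74
since m = R²·157 − 74²:  R² = (5476 + 176) / 157 = 36
R = √36 = 6  ⇒  r_B = 6 − 3 = 3

rB=3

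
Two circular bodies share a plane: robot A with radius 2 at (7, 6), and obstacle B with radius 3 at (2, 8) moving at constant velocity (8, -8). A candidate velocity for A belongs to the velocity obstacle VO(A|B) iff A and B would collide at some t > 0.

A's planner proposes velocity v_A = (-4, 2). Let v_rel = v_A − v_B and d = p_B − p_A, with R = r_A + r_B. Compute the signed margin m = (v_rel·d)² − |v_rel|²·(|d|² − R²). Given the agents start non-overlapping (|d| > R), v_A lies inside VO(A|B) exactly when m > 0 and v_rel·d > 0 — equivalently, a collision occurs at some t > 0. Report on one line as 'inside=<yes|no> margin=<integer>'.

d = (-5, 2),  |d|² = 29;  R = 2+3 = 5,  c = 29−5² = 4
v_rel = (-12, 10),  |v_rel|² = 244;  v_rel·d = (-12)·(-5) + (10)·(2) = 80
244·t² − 160·t + 4 = 0  ⇒  m = 80² − 244·4 = 5424
m = 5424 > 0,  v_rel·d = 80 > 0  ⇒  inside

inside=yes margin=5424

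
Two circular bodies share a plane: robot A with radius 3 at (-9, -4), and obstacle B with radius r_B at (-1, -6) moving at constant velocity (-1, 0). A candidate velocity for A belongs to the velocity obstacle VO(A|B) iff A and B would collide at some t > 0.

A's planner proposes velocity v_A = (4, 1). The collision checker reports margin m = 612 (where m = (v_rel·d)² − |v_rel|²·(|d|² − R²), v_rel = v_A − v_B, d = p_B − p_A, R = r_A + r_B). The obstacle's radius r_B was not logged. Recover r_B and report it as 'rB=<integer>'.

m = 612
d = (8, -2);  v_rel = (5, 1),  |v_rel|² = 26
v_rel×d = (5)·(-2) − (1)·(8) = -18
since m = R²·26 − (-18)²:  R² = (324 + 612) / 26 = 36
R = √36 = 6  ⇒  r_B = 6 − 3 = 3

rB=3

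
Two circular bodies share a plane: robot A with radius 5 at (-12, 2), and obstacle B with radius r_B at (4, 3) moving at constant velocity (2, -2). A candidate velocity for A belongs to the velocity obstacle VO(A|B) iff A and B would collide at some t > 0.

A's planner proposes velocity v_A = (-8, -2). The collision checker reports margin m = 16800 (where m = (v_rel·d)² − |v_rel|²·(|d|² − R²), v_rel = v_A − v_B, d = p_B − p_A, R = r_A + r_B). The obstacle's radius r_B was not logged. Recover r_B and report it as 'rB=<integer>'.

m = 16800
d = (16, 1);  v_rel = (-10, 0),  |v_rel|² = 100
v_rel×d = (-10)·(1) − (0)·(16) = -10
since m = R²·100 − (-10)²:  R² = (100 + 16800) / 100 = 169
R = √169 = 13  ⇒  r_B = 13 − 5 = 8

rB=8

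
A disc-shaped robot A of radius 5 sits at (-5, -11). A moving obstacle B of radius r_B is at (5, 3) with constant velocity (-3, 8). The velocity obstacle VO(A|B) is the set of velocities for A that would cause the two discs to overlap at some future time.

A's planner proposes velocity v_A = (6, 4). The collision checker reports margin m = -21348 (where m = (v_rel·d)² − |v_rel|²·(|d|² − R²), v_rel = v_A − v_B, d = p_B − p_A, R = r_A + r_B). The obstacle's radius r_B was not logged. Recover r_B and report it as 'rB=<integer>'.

m = -21348
d = (10, 14);  v_rel = (9, -4),  |v_rel|² = 97
v_rel×d = (9)·(14) − (-4)·(10) = 166
since m = R²·97 − 166²:  R² = (27556 + -21348) / 97 = 64
R = √64 = 8  ⇒  r_B = 8 − 5 = 3

rB=3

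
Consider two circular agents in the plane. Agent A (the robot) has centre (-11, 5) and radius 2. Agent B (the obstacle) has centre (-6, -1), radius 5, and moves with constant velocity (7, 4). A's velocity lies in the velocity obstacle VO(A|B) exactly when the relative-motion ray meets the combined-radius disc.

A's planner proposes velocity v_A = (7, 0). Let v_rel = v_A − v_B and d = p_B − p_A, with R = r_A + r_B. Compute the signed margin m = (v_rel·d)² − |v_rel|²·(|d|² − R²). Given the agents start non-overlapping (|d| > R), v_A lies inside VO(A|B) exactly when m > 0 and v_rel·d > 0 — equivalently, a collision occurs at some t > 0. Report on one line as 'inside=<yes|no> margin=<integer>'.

d = (5, -6),  |d|² = 61;  R = 2+5 = 7,  c = 61−7² = 12
v_rel = (0, -4),  |v_rel|² = 16;  v_rel·d = (0)·(5) + (-4)·(-6) = 24
16·t² − 48·t + 12 = 0  ⇒  m = 24² − 16·12 = 384
m = 384 > 0,  v_rel·d = 24 > 0  ⇒  inside

inside=yes margin=384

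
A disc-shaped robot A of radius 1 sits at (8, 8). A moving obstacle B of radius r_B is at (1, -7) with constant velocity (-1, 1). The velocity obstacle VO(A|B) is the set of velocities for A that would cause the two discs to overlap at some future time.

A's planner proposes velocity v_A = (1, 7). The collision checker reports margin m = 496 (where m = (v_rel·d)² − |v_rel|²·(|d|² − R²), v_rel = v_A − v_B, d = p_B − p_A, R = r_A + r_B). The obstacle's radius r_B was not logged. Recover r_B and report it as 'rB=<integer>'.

m = 496
d = (-7, -15);  v_rel = (2, 6),  |v_rel|² = 40
v_rel×d = (2)·(-15) − (6)·(-7) = 12
since m = R²·40 − 12²:  R² = (144 + 496) / 40 = 16
R = √16 = 4  ⇒  r_B = 4 − 1 = 3

rB=3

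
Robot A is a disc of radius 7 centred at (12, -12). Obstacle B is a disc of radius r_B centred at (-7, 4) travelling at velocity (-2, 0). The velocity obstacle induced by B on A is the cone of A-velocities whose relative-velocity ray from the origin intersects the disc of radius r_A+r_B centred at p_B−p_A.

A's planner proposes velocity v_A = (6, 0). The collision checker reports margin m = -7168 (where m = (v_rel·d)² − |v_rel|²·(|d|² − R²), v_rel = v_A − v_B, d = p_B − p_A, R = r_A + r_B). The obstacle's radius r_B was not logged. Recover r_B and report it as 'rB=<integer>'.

m = -7168
d = (-19, 16);  v_rel = (8, 0),  |v_rel|² = 64
v_rel×d = (8)·(16) − (0)·(-19) = 128
since m = R²·64 − 128²:  R² = (16384 + -7168) / 64 = 144
R = √144 = 12  ⇒  r_B = 12 − 7 = 5

rB=5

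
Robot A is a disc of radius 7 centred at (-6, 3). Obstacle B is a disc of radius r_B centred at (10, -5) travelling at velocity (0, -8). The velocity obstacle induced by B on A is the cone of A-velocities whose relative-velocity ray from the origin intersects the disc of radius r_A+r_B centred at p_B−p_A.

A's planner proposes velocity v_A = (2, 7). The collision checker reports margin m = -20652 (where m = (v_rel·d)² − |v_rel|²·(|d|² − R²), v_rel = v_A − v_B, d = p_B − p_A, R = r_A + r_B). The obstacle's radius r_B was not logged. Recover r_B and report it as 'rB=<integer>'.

m = -20652
d = (16, -8);  v_rel = (2, 15),  |v_rel|² = 229
v_rel×d = (2)·(-8) − (15)·(16) = -256
since m = R²·229 − (-256)²:  R² = (65536 + -20652) / 229 = 196
R = √196 = 14  ⇒  r_B = 14 − 7 = 7

rB=7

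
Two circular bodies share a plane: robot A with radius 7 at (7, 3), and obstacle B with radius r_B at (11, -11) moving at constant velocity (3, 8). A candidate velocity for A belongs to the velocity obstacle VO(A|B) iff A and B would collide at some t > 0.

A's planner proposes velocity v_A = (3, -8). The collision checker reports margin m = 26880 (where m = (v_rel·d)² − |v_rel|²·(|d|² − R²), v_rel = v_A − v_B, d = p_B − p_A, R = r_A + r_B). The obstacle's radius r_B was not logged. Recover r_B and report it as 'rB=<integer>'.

m = 26880
d = (4, -14);  v_rel = (0, -16),  |v_rel|² = 256
v_rel×d = (0)·(-14) − (-16)·(4) = 64
since m = R²·256 − 64²:  R² = (4096 + 26880) / 256 = 121
R = √121 = 11  ⇒  r_B = 11 − 7 = 4

rB=4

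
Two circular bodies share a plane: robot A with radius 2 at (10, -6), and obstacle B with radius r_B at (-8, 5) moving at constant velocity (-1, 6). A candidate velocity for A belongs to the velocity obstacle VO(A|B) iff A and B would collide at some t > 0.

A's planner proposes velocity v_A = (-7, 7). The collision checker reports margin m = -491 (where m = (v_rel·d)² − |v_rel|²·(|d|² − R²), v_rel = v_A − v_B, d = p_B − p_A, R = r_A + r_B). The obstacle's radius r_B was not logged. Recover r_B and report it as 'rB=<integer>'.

m = -491
d = (-18, 11);  v_rel = (-6, 1),  |v_rel|² = 37
v_rel×d = (-6)·(11) − (1)·(-18) = -48
since m = R²·37 − (-48)²:  R² = (2304 + -491) / 37 = 49
R = √49 = 7  ⇒  r_B = 7 − 2 = 5

rB=5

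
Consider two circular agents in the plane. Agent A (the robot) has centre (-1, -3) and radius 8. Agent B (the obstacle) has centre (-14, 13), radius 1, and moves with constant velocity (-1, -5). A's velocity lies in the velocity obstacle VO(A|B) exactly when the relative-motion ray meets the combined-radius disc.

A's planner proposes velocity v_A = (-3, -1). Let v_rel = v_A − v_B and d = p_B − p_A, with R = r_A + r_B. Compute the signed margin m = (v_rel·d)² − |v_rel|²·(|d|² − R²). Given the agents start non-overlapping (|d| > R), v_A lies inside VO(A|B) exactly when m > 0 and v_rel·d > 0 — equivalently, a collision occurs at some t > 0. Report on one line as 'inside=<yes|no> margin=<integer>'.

d = (-13, 16),  |d|² = 425;  R = 8+1 = 9,  c = 425−9² = 344
v_rel = (-2, 4),  |v_rel|² = 20;  v_rel·d = (-2)·(-13) + (4)·(16) = 90
20·t² − 180·t + 344 = 0  ⇒  m = 90² − 20·344 = 1220
m = 1220 > 0,  v_rel·d = 90 > 0  ⇒  inside

inside=yes margin=1220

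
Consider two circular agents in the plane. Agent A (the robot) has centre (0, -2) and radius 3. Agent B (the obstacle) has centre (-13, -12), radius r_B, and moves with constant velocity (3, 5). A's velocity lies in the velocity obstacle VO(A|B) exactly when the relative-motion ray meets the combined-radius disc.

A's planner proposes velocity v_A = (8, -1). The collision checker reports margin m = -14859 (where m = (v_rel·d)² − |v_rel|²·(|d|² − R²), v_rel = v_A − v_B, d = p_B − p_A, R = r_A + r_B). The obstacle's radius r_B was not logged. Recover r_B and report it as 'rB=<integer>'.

m = -14859
d = (-13, -10);  v_rel = (5, -6),  |v_rel|² = 61
v_rel×d = (5)·(-10) − (-6)·(-13) = -128
since m = R²·61 − (-128)²:  R² = (16384 + -14859) / 61 = 25
R = √25 = 5  ⇒  r_B = 5 − 3 = 2

rB=2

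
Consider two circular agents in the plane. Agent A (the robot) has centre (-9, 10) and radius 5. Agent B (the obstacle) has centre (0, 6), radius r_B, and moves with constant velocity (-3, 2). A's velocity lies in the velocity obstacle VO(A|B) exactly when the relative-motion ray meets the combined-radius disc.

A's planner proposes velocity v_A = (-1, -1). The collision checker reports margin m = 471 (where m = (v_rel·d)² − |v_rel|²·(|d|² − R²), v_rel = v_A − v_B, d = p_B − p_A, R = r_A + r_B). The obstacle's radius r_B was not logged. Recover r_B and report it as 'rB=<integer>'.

m = 471
d = (9, -4);  v_rel = (2, -3),  |v_rel|² = 13
v_rel×d = (2)·(-4) − (-3)·(9) = 19
since m = R²·13 − 19²:  R² = (361 + 471) / 13 = 64
R = √64 = 8  ⇒  r_B = 8 − 5 = 3

rB=3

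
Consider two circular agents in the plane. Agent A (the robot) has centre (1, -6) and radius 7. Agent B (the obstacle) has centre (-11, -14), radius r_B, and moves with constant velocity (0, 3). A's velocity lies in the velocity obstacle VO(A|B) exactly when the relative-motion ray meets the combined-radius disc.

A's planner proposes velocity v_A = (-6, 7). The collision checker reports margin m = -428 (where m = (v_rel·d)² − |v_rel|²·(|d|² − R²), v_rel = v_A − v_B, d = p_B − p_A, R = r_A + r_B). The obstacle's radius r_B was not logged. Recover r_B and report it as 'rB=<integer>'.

m = -428
d = (-12, -8);  v_rel = (-6, 4),  |v_rel|² = 52
v_rel×d = (-6)·(-8) − (4)·(-12) = 96
since m = R²·52 − 96²:  R² = (9216 + -428) / 52 = 169
R = √169 = 13  ⇒  r_B = 13 − 7 = 6

rB=6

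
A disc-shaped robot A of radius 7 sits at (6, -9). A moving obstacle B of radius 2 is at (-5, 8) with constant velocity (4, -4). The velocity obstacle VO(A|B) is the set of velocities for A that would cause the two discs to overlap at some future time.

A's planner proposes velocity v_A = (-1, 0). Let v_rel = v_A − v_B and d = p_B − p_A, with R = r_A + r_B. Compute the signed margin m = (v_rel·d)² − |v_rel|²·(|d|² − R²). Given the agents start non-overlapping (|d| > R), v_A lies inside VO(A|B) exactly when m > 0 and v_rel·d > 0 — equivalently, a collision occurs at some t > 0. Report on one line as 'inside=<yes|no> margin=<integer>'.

d = (-11, 17),  |d|² = 410;  R = 7+2 = 9,  c = 410−9² = 329
v_rel = (-5, 4),  |v_rel|² = 41;  v_rel·d = (-5)·(-11) + (4)·(17) = 123
41·t² − 246·t + 329 = 0  ⇒  m = 123² − 41·329 = 1640
m = 1640 > 0,  v_rel·d = 123 > 0  ⇒  inside

inside=yes margin=1640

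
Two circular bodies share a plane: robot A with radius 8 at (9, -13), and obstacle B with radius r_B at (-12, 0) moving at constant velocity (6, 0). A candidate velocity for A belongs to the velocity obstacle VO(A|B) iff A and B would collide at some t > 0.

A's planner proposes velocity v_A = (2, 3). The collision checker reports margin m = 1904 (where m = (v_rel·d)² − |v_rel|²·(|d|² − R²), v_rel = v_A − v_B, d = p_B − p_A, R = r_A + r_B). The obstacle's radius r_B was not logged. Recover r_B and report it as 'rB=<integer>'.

m = 1904
d = (-21, 13);  v_rel = (-4, 3),  |v_rel|² = 25
v_rel×d = (-4)·(13) − (3)·(-21) = 11
since m = R²·25 − 11²:  R² = (121 + 1904) / 25 = 81
R = √81 = 9  ⇒  r_B = 9 − 8 = 1

rB=1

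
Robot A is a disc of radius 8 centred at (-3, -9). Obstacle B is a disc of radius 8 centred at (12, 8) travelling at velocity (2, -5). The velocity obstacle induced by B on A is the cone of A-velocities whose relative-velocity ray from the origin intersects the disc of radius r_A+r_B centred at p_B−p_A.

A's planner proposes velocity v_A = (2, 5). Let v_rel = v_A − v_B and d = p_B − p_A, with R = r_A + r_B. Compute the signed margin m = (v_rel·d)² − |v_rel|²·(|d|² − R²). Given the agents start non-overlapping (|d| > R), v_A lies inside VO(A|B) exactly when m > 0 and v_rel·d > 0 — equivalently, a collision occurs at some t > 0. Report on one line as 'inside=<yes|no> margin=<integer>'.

d = (15, 17),  |d|² = 514;  R = 8+8 = 16,  c = 514−16² = 258
v_rel = (0, 10),  |v_rel|² = 100;  v_rel·d = (0)·(15) + (10)·(17) = 170
100·t² − 340·t + 258 = 0  ⇒  m = 170² − 100·258 = 3100
m = 3100 > 0,  v_rel·d = 170 > 0  ⇒  inside

inside=yes margin=3100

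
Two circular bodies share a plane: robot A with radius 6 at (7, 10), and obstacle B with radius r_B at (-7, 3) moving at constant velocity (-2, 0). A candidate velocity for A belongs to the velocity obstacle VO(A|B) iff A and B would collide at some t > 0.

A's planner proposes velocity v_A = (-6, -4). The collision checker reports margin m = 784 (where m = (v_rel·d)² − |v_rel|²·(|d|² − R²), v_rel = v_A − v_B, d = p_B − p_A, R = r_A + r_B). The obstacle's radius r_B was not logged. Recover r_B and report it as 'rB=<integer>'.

m = 784
d = (-14, -7);  v_rel = (-4, -4),  |v_rel|² = 32
v_rel×d = (-4)·(-7) − (-4)·(-14) = -28
since m = R²·32 − (-28)²:  R² = (784 + 784) / 32 = 49
R = √49 = 7  ⇒  r_B = 7 − 6 = 1

rB=1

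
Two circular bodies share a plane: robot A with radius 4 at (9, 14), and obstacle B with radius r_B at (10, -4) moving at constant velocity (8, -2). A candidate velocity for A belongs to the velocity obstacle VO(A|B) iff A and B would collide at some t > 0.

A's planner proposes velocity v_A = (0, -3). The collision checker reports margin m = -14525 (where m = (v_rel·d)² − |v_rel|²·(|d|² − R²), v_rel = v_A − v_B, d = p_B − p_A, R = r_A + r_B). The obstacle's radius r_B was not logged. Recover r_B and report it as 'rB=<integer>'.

m = -14525
d = (1, -18);  v_rel = (-8, -1),  |v_rel|² = 65
v_rel×d = (-8)·(-18) − (-1)·(1) = 145
since m = R²·65 − 145²:  R² = (21025 + -14525) / 65 = 100
R = √100 = 10  ⇒  r_B = 10 − 4 = 6

rB=6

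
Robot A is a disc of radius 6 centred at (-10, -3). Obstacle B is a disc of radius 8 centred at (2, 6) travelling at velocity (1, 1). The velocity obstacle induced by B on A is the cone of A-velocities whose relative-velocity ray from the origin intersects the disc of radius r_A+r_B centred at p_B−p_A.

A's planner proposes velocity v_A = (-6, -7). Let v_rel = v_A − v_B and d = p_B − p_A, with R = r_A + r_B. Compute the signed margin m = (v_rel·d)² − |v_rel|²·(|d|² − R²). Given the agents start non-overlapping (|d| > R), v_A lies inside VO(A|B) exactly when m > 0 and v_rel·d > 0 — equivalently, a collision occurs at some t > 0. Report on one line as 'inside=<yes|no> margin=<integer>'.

d = (12, 9),  |d|² = 225;  R = 6+8 = 14,  c = 225−14² = 29
v_rel = (-7, -8),  |v_rel|² = 113;  v_rel·d = (-7)·(12) + (-8)·(9) = -156
113·t² + 312·t + 29 = 0  ⇒  m = (-156)² − 113·29 = 21059
m = 21059 > 0,  v_rel·d = -156 < 0  ⇒  outside

inside=no margin=21059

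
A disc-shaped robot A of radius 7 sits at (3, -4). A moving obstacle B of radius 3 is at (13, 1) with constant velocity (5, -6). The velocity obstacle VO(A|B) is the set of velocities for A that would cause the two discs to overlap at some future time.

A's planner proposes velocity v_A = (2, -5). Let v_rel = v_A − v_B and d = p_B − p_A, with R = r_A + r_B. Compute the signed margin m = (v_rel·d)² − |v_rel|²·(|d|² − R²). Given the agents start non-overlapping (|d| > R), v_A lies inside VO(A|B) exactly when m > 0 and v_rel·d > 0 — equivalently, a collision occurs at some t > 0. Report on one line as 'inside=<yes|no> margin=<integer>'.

d = (10, 5),  |d|² = 125;  R = 7+3 = 10,  c = 125−10² = 25
v_rel = (-3, 1),  |v_rel|² = 10;  v_rel·d = (-3)·(10) + (1)·(5) = -25
10·t² + 50·t + 25 = 0  ⇒  m = (-25)² − 10·25 = 375
m = 375 > 0,  v_rel·d = -25 < 0  ⇒  outside

inside=no margin=375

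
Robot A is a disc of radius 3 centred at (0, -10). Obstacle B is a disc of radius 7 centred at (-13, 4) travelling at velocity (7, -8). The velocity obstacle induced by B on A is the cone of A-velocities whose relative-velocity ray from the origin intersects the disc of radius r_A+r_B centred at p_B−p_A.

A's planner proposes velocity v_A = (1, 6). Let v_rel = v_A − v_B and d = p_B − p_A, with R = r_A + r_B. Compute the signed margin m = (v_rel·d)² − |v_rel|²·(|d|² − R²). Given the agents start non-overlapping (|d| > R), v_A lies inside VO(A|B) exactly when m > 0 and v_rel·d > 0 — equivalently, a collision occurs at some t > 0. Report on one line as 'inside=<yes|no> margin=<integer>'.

d = (-13, 14),  |d|² = 365;  R = 3+7 = 10,  c = 365−10² = 265
v_rel = (-6, 14),  |v_rel|² = 232;  v_rel·d = (-6)·(-13) + (14)·(14) = 274
232·t² − 548·t + 265 = 0  ⇒  m = 274² − 232·265 = 13596
m = 13596 > 0,  v_rel·d = 274 > 0  ⇒  inside

inside=yes margin=13596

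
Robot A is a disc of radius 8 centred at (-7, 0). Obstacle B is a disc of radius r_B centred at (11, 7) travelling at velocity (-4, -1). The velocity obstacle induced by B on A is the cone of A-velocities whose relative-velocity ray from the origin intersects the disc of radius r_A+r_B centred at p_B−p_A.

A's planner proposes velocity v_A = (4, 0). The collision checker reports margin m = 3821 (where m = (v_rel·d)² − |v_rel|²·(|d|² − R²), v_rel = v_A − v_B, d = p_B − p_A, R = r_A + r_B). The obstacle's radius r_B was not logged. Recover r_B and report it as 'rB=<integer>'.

m = 3821
d = (18, 7);  v_rel = (8, 1),  |v_rel|² = 65
v_rel×d = (8)·(7) − (1)·(18) = 38
since m = R²·65 − 38²:  R² = (1444 + 3821) / 65 = 81
R = √81 = 9  ⇒  r_B = 9 − 8 = 1

rB=1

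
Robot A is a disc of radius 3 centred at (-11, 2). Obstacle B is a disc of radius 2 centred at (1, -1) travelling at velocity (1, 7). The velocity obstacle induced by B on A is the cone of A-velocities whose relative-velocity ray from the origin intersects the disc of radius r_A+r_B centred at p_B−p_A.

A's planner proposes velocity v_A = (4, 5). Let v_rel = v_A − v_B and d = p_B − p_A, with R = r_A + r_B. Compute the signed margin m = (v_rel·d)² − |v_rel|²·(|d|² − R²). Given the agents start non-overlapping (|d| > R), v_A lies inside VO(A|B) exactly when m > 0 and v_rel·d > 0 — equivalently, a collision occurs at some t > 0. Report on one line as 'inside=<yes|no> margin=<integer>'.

d = (12, -3),  |d|² = 153;  R = 3+2 = 5,  c = 153−5² = 128
v_rel = (3, -2),  |v_rel|² = 13;  v_rel·d = (3)·(12) + (-2)·(-3) = 42
13·t² − 84·t + 128 = 0  ⇒  m = 42² − 13·128 = 100
m = 100 > 0,  v_rel·d = 42 > 0  ⇒  inside

inside=yes margin=100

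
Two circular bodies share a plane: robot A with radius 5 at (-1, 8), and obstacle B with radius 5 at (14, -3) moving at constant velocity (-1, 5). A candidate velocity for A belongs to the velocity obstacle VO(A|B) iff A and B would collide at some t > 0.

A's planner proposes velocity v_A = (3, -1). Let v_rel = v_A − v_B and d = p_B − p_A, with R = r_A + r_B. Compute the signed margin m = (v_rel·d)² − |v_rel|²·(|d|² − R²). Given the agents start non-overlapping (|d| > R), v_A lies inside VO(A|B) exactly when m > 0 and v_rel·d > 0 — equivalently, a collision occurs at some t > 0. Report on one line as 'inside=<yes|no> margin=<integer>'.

d = (15, -11),  |d|² = 346;  R = 5+5 = 10,  c = 346−10² = 246
v_rel = (4, -6),  |v_rel|² = 52;  v_rel·d = (4)·(15) + (-6)·(-11) = 126
52·t² − 252·t + 246 = 0  ⇒  m = 126² − 52·246 = 3084
m = 3084 > 0,  v_rel·d = 126 > 0  ⇒  inside

inside=yes margin=3084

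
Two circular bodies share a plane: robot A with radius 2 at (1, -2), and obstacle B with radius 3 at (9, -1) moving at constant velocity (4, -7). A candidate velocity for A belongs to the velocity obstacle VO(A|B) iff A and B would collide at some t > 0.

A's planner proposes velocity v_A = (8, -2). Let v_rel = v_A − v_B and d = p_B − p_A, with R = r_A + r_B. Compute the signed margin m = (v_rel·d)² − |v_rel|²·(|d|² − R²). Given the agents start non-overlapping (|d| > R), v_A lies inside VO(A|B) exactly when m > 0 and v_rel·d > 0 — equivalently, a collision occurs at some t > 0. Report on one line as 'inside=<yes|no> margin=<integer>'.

d = (8, 1),  |d|² = 65;  R = 2+3 = 5,  c = 65−5² = 40
v_rel = (4, 5),  |v_rel|² = 41;  v_rel·d = (4)·(8) + (5)·(1) = 37
41·t² − 74·t + 40 = 0  ⇒  m = 37² − 41·40 = -271
m = -271 < 0,  v_rel·d = 37 > 0  ⇒  outside

inside=no margin=-271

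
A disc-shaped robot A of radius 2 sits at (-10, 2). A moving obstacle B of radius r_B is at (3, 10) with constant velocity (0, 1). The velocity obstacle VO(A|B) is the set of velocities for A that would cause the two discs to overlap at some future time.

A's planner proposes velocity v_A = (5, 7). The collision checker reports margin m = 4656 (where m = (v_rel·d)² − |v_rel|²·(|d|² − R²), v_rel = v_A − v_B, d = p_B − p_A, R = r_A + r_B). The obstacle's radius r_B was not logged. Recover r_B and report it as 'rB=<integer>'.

m = 4656
d = (13, 8);  v_rel = (5, 6),  |v_rel|² = 61
v_rel×d = (5)·(8) − (6)·(13) = -38
since m = R²·61 − (-38)²:  R² = (1444 + 4656) / 61 = 100
R = √100 = 10  ⇒  r_B = 10 − 2 = 8

rB=8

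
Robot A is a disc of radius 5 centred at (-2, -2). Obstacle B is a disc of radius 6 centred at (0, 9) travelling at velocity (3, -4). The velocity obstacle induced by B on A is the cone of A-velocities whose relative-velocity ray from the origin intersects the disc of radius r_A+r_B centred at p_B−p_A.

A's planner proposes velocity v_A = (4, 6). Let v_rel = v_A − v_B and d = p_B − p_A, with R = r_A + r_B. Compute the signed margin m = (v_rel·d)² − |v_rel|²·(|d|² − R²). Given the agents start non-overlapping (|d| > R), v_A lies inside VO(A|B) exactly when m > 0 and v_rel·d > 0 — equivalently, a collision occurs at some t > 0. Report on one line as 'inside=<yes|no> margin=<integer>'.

d = (2, 11),  |d|² = 125;  R = 5+6 = 11,  c = 125−11² = 4
v_rel = (1, 10),  |v_rel|² = 101;  v_rel·d = (1)·(2) + (10)·(11) = 112
101·t² − 224·t + 4 = 0  ⇒  m = 112² − 101·4 = 12140
m = 12140 > 0,  v_rel·d = 112 > 0  ⇒  inside

inside=yes margin=12140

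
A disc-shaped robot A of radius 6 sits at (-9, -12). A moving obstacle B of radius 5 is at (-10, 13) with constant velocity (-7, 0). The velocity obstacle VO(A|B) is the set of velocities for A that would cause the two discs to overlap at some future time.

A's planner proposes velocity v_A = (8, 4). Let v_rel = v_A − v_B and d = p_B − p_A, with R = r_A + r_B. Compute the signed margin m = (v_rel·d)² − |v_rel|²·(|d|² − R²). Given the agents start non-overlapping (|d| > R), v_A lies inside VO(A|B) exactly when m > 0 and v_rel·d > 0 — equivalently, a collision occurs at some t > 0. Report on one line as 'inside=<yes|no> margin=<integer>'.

d = (-1, 25),  |d|² = 626;  R = 6+5 = 11,  c = 626−11² = 505
v_rel = (15, 4),  |v_rel|² = 241;  v_rel·d = (15)·(-1) + (4)·(25) = 85
241·t² − 170·t + 505 = 0  ⇒  m = 85² − 241·505 = -114480
m = -114480 < 0,  v_rel·d = 85 > 0  ⇒  outside

inside=no margin=-114480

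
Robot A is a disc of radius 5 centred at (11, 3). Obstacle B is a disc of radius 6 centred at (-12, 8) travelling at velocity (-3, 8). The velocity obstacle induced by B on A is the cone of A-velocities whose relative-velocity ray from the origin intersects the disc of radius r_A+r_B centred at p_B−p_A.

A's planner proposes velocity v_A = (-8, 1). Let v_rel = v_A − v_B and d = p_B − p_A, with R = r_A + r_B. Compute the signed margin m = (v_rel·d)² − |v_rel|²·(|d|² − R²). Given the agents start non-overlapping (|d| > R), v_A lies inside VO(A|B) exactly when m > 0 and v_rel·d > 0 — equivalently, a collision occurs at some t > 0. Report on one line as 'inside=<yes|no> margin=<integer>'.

d = (-23, 5),  |d|² = 554;  R = 5+6 = 11,  c = 554−11² = 433
v_rel = (-5, -7),  |v_rel|² = 74;  v_rel·d = (-5)·(-23) + (-7)·(5) = 80
74·t² − 160·t + 433 = 0  ⇒  m = 80² − 74·433 = -25642
m = -25642 < 0,  v_rel·d = 80 > 0  ⇒  outside

inside=no margin=-25642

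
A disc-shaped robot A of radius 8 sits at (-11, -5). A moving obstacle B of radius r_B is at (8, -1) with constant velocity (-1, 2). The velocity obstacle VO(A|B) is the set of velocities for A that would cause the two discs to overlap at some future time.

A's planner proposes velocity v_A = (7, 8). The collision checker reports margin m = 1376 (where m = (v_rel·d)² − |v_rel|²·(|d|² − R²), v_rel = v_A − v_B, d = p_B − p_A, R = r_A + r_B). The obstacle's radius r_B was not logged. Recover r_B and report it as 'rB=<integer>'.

m = 1376
d = (19, 4);  v_rel = (8, 6),  |v_rel|² = 100
v_rel×d = (8)·(4) − (6)·(19) = -82
since m = R²·100 − (-82)²:  R² = (6724 + 1376) / 100 = 81
R = √81 = 9  ⇒  r_B = 9 − 8 = 1

rB=1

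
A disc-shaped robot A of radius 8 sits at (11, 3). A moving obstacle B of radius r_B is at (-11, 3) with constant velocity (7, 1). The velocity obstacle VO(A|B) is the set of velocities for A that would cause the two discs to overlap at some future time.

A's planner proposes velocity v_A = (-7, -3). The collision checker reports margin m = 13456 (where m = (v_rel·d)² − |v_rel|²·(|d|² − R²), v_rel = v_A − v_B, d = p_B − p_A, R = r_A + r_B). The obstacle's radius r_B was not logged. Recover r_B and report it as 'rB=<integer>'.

m = 13456
d = (-22, 0);  v_rel = (-14, -4),  |v_rel|² = 212
v_rel×d = (-14)·(0) − (-4)·(-22) = -88
since m = R²·212 − (-88)²:  R² = (7744 + 13456) / 212 = 100
R = √100 = 10  ⇒  r_B = 10 − 8 = 2

rB=2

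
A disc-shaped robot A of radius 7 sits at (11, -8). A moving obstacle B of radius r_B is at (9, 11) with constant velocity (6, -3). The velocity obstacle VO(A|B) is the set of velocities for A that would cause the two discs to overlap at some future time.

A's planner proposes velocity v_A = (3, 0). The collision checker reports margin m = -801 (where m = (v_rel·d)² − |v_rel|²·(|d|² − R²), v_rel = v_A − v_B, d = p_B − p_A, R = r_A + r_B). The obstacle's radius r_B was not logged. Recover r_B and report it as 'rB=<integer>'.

m = -801
d = (-2, 19);  v_rel = (-3, 3),  |v_rel|² = 18
v_rel×d = (-3)·(19) − (3)·(-2) = -51
since m = R²·18 − (-51)²:  R² = (2601 + -801) / 18 = 100
R = √100 = 10  ⇒  r_B = 10 − 7 = 3

rB=3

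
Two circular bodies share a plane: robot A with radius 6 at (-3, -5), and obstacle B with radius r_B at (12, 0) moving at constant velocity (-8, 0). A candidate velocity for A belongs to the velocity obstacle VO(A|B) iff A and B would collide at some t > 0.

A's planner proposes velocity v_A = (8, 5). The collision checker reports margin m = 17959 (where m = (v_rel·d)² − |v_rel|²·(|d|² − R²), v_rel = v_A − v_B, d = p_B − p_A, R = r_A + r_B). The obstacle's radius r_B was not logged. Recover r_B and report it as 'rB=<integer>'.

m = 17959
d = (15, 5);  v_rel = (16, 5),  |v_rel|² = 281
v_rel×d = (16)·(5) − (5)·(15) = 5
since m = R²·281 − 5²:  R² = (25 + 17959) / 281 = 64
R = √64 = 8  ⇒  r_B = 8 − 6 = 2

rB=2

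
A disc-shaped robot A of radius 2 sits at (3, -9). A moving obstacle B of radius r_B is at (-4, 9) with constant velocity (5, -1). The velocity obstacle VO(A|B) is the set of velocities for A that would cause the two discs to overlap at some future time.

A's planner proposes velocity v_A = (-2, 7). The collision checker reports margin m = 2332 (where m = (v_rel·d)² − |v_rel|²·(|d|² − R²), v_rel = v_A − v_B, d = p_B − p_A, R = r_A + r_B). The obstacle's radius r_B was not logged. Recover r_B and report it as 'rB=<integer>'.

m = 2332
d = (-7, 18);  v_rel = (-7, 8),  |v_rel|² = 113
v_rel×d = (-7)·(18) − (8)·(-7) = -70
since m = R²·113 − (-70)²:  R² = (4900 + 2332) / 113 = 64
R = √64 = 8  ⇒  r_B = 8 − 2 = 6

rB=6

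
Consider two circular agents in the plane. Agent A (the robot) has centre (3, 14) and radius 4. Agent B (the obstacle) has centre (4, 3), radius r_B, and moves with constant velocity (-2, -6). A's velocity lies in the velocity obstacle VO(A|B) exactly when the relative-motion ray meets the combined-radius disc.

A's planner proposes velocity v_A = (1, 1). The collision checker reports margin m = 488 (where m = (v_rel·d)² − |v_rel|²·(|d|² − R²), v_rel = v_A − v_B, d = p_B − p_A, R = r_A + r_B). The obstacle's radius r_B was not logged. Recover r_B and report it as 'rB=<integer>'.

m = 488
d = (1, -11);  v_rel = (3, 7),  |v_rel|² = 58
v_rel×d = (3)·(-11) − (7)·(1) = -40
since m = R²·58 − (-40)²:  R² = (1600 + 488) / 58 = 36
R = √36 = 6  ⇒  r_B = 6 − 4 = 2

rB=2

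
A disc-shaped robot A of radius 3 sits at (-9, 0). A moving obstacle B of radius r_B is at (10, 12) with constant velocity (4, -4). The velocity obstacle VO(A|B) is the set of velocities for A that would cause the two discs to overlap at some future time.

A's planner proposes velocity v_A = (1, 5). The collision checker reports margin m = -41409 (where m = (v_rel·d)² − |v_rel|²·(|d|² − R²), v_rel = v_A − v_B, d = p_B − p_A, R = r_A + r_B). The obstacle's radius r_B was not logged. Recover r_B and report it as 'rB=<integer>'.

m = -41409
d = (19, 12);  v_rel = (-3, 9),  |v_rel|² = 90
v_rel×d = (-3)·(12) − (9)·(19) = -207
since m = R²·90 − (-207)²:  R² = (42849 + -41409) / 90 = 16
R = √16 = 4  ⇒  r_B = 4 − 3 = 1

rB=1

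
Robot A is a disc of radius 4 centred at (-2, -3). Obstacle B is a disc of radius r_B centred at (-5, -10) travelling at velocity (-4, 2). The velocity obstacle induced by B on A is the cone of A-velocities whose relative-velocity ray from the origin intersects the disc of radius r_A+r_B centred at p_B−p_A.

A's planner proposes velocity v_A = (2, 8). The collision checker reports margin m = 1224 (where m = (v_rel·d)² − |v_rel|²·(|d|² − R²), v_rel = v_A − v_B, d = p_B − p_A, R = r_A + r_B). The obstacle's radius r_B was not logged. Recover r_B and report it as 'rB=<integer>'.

m = 1224
d = (-3, -7);  v_rel = (6, 6),  |v_rel|² = 72
v_rel×d = (6)·(-7) − (6)·(-3) = -24
since m = R²·72 − (-24)²:  R² = (576 + 1224) / 72 = 25
R = √25 = 5  ⇒  r_B = 5 − 4 = 1

rB=1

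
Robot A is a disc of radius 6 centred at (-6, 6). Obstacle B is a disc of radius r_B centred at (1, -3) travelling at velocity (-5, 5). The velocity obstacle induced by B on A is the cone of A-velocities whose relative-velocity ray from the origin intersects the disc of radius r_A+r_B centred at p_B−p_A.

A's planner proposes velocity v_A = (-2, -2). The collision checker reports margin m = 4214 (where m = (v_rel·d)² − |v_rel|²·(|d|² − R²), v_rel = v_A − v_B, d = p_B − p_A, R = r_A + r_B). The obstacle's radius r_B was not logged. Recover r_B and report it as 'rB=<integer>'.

m = 4214
d = (7, -9);  v_rel = (3, -7),  |v_rel|² = 58
v_rel×d = (3)·(-9) − (-7)·(7) = 22
since m = R²·58 − 22²:  R² = (484 + 4214) / 58 = 81
R = √81 = 9  ⇒  r_B = 9 − 6 = 3

rB=3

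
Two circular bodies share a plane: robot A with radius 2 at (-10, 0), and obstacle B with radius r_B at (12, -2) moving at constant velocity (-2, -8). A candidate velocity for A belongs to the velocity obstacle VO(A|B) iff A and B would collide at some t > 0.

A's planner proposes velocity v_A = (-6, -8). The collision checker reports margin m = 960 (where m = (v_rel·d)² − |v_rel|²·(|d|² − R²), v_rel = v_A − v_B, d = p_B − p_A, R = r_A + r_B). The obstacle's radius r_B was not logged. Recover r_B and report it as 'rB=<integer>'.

m = 960
d = (22, -2);  v_rel = (-4, 0),  |v_rel|² = 16
v_rel×d = (-4)·(-2) − (0)·(22) = 8
since m = R²·16 − 8²:  R² = (64 + 960) / 16 = 64
R = √64 = 8  ⇒  r_B = 8 − 2 = 6

rB=6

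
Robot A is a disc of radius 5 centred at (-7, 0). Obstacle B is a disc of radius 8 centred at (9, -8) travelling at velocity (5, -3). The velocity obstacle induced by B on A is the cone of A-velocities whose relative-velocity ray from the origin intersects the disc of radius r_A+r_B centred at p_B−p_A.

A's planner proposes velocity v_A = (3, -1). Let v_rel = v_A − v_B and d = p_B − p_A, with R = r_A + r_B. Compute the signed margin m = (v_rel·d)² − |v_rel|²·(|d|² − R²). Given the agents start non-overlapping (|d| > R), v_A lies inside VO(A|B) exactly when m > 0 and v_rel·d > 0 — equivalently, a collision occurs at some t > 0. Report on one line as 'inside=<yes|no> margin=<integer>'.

d = (16, -8),  |d|² = 320;  R = 5+8 = 13,  c = 320−13² = 151
v_rel = (-2, 2),  |v_rel|² = 8;  v_rel·d = (-2)·(16) + (2)·(-8) = -48
8·t² + 96·t + 151 = 0  ⇒  m = (-48)² − 8·151 = 1096
m = 1096 > 0,  v_rel·d = -48 < 0  ⇒  outside

inside=no margin=1096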